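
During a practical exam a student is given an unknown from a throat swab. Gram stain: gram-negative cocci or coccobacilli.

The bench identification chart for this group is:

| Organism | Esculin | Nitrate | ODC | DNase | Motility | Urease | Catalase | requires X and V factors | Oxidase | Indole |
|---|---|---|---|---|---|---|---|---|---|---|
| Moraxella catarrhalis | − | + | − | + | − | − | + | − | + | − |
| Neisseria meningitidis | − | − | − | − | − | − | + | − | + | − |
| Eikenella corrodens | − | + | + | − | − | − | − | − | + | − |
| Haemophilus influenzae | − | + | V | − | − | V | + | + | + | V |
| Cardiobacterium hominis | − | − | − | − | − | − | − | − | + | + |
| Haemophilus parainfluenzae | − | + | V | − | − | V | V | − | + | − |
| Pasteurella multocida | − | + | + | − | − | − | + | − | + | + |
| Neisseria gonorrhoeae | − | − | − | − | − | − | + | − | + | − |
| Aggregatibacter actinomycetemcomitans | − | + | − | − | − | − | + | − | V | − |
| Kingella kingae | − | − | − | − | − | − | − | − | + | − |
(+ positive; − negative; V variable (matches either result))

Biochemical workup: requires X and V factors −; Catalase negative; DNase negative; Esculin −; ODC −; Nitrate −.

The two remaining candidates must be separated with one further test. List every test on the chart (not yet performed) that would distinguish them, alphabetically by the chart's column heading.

Indole

Esculin −: all 10 remaining candidates are consistent.
ODC −: excludes Eikenella corrodens, Pasteurella multocida — 8 left.
Catalase −: excludes 5 organisms — 3 left.
requires X and V factors −: all 3 remaining candidates are consistent.
DNase −: all 3 remaining candidates are consistent.
Nitrate −: excludes Haemophilus parainfluenzae — 2 left.
Two candidates remain: Cardiobacterium hominis and Kingella kingae.
  Motility: − vs − — same for both, does not separate.
  Urease: − vs − — same for both, does not separate.
  Oxidase: + vs + — same for both, does not separate.
  Indole: Cardiobacterium hominis +, Kingella kingae − — discriminates.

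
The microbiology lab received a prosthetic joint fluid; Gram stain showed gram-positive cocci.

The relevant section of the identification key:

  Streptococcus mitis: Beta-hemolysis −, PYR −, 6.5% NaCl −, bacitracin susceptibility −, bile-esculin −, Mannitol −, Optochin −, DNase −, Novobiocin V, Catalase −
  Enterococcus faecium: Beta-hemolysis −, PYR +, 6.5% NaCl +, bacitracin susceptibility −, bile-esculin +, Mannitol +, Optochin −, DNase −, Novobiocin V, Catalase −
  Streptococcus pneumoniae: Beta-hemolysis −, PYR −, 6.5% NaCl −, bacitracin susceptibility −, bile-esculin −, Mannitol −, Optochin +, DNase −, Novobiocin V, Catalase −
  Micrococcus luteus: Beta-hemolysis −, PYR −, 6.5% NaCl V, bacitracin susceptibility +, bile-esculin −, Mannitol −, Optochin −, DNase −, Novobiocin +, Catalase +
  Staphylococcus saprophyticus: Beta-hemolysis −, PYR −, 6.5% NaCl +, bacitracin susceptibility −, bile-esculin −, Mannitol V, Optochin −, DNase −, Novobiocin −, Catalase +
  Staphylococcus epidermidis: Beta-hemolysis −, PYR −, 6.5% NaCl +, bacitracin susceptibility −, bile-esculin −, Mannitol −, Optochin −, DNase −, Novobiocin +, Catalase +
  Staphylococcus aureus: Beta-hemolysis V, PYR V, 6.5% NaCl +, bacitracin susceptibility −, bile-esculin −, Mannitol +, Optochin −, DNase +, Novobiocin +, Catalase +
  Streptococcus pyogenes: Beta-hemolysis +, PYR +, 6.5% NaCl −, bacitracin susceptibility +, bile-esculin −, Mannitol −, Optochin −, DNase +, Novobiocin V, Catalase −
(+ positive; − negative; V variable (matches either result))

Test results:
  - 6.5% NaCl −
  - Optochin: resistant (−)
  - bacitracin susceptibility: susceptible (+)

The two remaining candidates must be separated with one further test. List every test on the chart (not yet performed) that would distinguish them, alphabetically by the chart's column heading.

6.5% NaCl −: excludes Enterococcus faecium, Staphylococcus saprophyticus, Staphylococcus epidermidis, Staphylococcus aureus — 4 left.
Optochin −: excludes Streptococcus pneumoniae — 3 left.
bacitracin susceptibility +: excludes Streptococcus mitis — 2 left.
Two candidates remain: Micrococcus luteus and Streptococcus pyogenes.
  Beta-hemolysis: Micrococcus luteus −, Streptococcus pyogenes + — discriminates.
  PYR: Micrococcus luteus −, Streptococcus pyogenes + — discriminates.
  bile-esculin: − vs − — same for both, does not separate.
  Mannitol: − vs − — same for both, does not separate.
  DNase: Micrococcus luteus −, Streptococcus pyogenes + — discriminates.
  Novobiocin: + vs V — variable for at least one, does not separate.
  Catalase: Micrococcus luteus +, Streptococcus pyogenes − — discriminates.

Beta-hemolysis, Catalase, DNase, PYR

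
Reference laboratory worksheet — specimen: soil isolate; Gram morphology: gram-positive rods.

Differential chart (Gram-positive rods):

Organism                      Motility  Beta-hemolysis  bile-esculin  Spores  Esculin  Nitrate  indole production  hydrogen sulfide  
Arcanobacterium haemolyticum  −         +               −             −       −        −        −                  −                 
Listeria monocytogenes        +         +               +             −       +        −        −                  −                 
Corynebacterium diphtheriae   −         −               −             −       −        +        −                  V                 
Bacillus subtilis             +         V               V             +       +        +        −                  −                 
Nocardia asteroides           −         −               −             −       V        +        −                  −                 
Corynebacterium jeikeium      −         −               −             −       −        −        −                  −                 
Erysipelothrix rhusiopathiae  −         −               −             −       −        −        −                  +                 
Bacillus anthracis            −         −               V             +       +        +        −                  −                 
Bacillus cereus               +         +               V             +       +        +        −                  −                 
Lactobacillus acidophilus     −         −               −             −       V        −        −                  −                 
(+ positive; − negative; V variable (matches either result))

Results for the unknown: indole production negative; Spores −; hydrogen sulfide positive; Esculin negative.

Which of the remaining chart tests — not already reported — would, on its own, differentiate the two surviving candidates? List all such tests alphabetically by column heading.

indole production −: all 10 remaining candidates are consistent.
Spores −: excludes Bacillus subtilis, Bacillus anthracis, Bacillus cereus — 7 left.
Esculin −: excludes Listeria monocytogenes — 6 left.
hydrogen sulfide +: excludes Arcanobacterium haemolyticum, Nocardia asteroides, Corynebacterium jeikeium, Lactobacillus acidophilus — 2 left.
Two candidates remain: Corynebacterium diphtheriae and Erysipelothrix rhusiopathiae.
  Motility: − vs − — same for both, does not separate.
  Beta-hemolysis: − vs − — same for both, does not separate.
  bile-esculin: − vs − — same for both, does not separate.
  Nitrate: Corynebacterium diphtheriae +, Erysipelothrix rhusiopathiae − — discriminates.

Nitrate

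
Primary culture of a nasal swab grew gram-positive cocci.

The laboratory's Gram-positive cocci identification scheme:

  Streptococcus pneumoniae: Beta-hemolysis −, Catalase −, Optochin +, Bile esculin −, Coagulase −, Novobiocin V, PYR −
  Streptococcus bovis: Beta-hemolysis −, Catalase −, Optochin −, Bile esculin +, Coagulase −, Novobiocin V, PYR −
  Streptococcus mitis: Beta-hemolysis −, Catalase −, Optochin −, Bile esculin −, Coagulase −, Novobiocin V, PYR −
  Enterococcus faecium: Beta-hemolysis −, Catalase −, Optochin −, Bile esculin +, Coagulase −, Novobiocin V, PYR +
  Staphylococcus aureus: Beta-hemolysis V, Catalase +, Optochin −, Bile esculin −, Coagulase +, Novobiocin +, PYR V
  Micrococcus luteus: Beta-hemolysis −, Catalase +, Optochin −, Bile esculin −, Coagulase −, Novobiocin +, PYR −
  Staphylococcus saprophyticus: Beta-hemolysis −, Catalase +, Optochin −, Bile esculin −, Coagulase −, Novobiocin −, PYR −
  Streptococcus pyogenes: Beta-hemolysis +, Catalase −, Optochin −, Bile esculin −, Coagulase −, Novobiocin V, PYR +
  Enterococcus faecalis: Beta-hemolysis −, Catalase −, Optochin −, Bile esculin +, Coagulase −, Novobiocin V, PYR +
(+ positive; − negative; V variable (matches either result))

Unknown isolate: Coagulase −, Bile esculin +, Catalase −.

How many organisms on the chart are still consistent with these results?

3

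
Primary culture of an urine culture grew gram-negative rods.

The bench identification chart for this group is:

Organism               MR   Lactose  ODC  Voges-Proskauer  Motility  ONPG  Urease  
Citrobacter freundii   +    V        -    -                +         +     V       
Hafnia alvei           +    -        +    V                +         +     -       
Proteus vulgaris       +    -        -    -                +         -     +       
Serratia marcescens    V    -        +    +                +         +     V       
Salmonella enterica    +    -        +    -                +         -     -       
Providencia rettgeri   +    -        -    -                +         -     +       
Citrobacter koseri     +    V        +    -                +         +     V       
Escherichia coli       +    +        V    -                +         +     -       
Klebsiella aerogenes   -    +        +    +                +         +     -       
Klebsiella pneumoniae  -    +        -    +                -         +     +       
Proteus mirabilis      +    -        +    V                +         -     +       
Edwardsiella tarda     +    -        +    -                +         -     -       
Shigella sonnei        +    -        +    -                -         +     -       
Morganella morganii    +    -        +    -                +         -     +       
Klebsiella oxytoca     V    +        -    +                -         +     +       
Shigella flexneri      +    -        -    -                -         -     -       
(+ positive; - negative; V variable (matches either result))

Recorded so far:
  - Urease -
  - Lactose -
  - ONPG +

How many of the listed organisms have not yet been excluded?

5

Urease -: excludes 6 organisms — 10 left.
Lactose -: excludes Escherichia coli, Klebsiella aerogenes — 8 left.
ONPG +: excludes Salmonella enterica, Edwardsiella tarda, Shigella flexneri — 5 left.
Still consistent: Citrobacter freundii, Citrobacter koseri, Hafnia alvei, Serratia marcescens, Shigella sonnei.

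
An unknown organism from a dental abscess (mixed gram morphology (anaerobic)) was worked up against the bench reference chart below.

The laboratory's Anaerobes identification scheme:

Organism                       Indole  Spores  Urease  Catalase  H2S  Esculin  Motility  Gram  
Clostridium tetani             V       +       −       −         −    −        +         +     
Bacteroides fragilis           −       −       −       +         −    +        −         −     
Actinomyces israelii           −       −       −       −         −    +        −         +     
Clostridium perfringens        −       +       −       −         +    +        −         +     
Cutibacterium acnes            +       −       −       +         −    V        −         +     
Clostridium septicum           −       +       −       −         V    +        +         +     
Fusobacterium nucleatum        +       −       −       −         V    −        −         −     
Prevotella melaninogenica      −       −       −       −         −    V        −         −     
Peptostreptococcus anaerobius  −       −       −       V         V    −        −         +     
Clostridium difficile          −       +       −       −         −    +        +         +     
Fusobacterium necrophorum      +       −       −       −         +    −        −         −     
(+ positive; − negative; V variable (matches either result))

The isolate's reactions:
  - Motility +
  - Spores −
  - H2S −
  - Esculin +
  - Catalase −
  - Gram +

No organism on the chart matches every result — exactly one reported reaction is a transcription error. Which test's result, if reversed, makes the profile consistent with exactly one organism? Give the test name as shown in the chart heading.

Motility

As reported, no row in the chart matches all 6 reactions.
Reversing Motility (to −) → unique match: Actinomyces israelii.
Reversing H2S → still no organism matches.
Reversing Gram → still no organism matches.
Reversing Catalase → still no organism matches.
Reversing Spores → 2 organisms match (not unique).
Reversing Esculin → still no organism matches.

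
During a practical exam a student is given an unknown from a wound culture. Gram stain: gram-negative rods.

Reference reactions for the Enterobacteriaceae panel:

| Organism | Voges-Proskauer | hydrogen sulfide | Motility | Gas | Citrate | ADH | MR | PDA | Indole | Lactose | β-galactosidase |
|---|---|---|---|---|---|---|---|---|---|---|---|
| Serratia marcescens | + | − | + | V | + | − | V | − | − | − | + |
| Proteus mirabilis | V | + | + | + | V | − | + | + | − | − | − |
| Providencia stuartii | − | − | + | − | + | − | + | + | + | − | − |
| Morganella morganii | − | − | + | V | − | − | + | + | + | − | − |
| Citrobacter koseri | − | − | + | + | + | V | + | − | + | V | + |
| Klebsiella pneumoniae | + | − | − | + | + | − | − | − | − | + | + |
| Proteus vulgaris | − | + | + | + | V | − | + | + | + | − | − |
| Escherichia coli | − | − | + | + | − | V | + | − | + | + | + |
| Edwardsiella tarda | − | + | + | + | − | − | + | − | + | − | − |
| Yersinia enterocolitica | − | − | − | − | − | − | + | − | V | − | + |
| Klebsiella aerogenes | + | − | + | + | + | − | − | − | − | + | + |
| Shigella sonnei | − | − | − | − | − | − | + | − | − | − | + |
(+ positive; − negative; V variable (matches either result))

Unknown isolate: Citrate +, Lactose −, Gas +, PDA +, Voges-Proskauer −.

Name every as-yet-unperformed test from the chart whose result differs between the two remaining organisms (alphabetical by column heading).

Lactose −: excludes Klebsiella pneumoniae, Escherichia coli, Klebsiella aerogenes — 9 left.
Voges-Proskauer −: excludes Serratia marcescens — 8 left.
PDA +: excludes Citrobacter koseri, Edwardsiella tarda, Yersinia enterocolitica, Shigella sonnei — 4 left.
Gas +: excludes Providencia stuartii — 3 left.
Citrate +: excludes Morganella morganii — 2 left.
Two candidates remain: Proteus mirabilis and Proteus vulgaris.
  hydrogen sulfide: + vs + — same for both, does not separate.
  Motility: + vs + — same for both, does not separate.
  ADH: − vs − — same for both, does not separate.
  MR: + vs + — same for both, does not separate.
  Indole: Proteus mirabilis −, Proteus vulgaris + — discriminates.
  β-galactosidase: − vs − — same for both, does not separate.

Indole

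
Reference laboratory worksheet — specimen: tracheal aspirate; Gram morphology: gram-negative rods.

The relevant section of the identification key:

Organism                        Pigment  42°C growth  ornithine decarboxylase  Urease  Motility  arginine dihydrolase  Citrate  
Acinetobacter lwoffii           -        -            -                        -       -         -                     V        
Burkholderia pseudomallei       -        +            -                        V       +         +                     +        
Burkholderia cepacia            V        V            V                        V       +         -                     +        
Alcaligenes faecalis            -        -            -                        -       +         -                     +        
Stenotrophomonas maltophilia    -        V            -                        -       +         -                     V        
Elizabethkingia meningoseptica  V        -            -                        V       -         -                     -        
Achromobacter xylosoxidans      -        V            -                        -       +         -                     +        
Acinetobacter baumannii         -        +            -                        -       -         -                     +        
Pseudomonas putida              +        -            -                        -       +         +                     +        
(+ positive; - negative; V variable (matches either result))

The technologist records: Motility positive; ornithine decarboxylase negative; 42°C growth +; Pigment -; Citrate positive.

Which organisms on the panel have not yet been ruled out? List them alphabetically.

Achromobacter xylosoxidans, Burkholderia cepacia, Burkholderia pseudomallei, Stenotrophomonas maltophilia

Motility +: excludes Acinetobacter lwoffii, Elizabethkingia meningoseptica, Acinetobacter baumannii — 6 left.
42°C growth +: excludes Alcaligenes faecalis, Pseudomonas putida — 4 left.
ornithine decarboxylase -: all 4 remaining candidates are consistent.
Citrate +: all 4 remaining candidates are consistent.
Pigment -: all 4 remaining candidates are consistent.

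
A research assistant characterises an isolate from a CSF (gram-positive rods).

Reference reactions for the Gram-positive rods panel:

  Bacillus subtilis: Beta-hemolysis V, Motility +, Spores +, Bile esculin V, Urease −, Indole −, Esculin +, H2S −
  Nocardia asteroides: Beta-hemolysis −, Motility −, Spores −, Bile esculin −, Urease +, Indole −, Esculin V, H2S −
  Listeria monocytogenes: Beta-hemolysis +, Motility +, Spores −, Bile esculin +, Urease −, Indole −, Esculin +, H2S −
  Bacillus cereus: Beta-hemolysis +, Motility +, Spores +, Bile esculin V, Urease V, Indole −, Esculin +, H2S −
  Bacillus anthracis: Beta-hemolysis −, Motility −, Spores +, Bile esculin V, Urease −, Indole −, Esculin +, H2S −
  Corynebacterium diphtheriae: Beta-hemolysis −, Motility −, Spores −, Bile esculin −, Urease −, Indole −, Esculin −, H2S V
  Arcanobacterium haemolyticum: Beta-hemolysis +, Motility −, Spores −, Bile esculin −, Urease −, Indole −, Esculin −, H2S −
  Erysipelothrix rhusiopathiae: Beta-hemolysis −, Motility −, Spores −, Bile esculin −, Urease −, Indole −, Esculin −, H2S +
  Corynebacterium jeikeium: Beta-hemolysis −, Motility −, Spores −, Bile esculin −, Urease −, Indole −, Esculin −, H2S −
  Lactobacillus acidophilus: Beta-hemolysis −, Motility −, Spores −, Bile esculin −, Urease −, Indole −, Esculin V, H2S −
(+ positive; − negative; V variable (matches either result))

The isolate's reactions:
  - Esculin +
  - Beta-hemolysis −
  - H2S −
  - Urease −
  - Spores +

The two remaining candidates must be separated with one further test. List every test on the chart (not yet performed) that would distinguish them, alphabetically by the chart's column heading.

H2S −: excludes Erysipelothrix rhusiopathiae — 9 left.
Spores +: excludes 6 organisms — 3 left.
Urease −: all 3 remaining candidates are consistent.
Esculin +: all 3 remaining candidates are consistent.
Beta-hemolysis −: excludes Bacillus cereus — 2 left.
Two candidates remain: Bacillus anthracis and Bacillus subtilis.
  Motility: Bacillus anthracis −, Bacillus subtilis + — discriminates.
  Bile esculin: V vs V — variable for at least one, does not separate.
  Indole: − vs − — same for both, does not separate.

Motility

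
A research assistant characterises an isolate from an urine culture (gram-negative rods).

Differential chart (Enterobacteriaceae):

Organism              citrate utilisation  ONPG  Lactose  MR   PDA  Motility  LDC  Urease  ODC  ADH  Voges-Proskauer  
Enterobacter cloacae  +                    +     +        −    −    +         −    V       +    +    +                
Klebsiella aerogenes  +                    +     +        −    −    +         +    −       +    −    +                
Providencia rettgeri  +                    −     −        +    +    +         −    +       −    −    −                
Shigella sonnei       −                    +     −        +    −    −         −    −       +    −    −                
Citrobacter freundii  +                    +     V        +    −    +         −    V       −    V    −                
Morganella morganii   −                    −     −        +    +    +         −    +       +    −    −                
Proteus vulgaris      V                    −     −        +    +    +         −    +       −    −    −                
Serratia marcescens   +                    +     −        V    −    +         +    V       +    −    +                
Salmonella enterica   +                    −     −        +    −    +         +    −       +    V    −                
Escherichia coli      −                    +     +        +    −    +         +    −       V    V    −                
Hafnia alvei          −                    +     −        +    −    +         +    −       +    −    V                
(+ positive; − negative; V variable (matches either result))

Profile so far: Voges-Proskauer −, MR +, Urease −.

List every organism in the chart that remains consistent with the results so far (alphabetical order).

Citrobacter freundii, Escherichia coli, Hafnia alvei, Salmonella enterica, Shigella sonnei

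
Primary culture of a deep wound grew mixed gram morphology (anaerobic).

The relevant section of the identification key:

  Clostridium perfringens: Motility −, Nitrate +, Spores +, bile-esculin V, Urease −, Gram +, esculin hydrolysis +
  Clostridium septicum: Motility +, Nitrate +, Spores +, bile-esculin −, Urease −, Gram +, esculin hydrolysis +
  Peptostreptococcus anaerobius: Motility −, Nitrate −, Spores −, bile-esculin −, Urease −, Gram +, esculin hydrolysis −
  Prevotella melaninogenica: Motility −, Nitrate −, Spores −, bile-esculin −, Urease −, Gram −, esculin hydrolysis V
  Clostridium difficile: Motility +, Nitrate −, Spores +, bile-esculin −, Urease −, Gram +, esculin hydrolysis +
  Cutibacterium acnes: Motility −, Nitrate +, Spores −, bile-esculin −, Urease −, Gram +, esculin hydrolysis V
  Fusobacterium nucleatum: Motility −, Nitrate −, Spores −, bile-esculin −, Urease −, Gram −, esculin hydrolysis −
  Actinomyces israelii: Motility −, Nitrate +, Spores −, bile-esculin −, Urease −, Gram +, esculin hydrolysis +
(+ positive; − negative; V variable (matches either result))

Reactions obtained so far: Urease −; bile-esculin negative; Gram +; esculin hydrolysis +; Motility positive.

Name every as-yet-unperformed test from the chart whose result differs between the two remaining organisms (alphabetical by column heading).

Gram +: excludes Prevotella melaninogenica, Fusobacterium nucleatum — 6 left.
esculin hydrolysis +: excludes Peptostreptococcus anaerobius — 5 left.
Urease −: all 5 remaining candidates are consistent.
bile-esculin −: all 5 remaining candidates are consistent.
Motility +: excludes Clostridium perfringens, Cutibacterium acnes, Actinomyces israelii — 2 left.
Two candidates remain: Clostridium difficile and Clostridium septicum.
  Nitrate: Clostridium difficile −, Clostridium septicum + — discriminates.
  Spores: + vs + — same for both, does not separate.

Nitrate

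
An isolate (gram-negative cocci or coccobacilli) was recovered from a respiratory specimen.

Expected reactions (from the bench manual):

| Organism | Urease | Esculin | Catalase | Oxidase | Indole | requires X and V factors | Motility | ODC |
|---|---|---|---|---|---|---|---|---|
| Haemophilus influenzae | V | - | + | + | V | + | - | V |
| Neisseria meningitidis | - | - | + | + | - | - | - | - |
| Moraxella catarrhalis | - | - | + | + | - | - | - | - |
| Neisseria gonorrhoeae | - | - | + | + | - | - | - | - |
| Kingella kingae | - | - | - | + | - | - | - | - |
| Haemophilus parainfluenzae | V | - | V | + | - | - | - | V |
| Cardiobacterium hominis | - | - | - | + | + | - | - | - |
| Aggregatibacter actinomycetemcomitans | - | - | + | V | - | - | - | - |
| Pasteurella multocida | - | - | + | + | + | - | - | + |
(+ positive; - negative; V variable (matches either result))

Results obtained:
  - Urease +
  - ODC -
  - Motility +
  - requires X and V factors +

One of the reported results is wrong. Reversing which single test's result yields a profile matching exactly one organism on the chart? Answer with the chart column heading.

Motility

As reported, no row in the chart matches all 4 reactions.
Reversing ODC → still no organism matches.
Reversing Urease → still no organism matches.
Reversing Motility (to -) → unique match: Haemophilus influenzae.
Reversing requires X and V factors → still no organism matches.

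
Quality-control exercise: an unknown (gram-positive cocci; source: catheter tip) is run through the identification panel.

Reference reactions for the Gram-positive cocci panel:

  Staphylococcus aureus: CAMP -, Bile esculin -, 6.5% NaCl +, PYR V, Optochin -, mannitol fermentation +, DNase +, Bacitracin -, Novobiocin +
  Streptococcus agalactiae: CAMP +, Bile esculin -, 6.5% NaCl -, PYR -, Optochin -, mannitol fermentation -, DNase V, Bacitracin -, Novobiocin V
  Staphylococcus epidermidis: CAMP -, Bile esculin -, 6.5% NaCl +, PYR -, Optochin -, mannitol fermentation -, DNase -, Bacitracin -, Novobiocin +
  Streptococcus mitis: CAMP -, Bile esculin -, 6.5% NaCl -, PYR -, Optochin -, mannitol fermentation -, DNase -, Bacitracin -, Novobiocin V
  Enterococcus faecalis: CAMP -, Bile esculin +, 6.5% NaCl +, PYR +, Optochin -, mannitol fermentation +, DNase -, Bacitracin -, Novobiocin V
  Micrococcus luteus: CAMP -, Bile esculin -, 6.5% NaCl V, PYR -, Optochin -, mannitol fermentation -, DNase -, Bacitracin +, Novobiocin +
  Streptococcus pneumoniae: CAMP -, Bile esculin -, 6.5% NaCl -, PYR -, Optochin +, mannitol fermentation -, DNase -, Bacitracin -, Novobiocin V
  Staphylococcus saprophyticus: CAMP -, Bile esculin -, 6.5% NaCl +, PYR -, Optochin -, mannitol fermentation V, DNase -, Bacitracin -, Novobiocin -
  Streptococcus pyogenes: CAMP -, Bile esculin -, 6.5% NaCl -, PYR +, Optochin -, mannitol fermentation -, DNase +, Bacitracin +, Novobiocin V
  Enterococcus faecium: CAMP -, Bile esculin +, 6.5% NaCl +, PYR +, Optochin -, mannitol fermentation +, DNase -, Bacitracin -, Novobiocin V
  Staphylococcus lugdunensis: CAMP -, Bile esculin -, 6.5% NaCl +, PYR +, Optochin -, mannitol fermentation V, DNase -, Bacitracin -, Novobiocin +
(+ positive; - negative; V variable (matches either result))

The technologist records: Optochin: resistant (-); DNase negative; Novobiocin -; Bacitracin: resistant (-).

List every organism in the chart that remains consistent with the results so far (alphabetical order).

Enterococcus faecalis, Enterococcus faecium, Staphylococcus saprophyticus, Streptococcus agalactiae, Streptococcus mitis

DNase -: excludes Staphylococcus aureus, Streptococcus pyogenes — 9 left.
Bacitracin -: excludes Micrococcus luteus — 8 left.
Optochin -: excludes Streptococcus pneumoniae — 7 left.
Novobiocin -: excludes Staphylococcus epidermidis, Staphylococcus lugdunensis — 5 left.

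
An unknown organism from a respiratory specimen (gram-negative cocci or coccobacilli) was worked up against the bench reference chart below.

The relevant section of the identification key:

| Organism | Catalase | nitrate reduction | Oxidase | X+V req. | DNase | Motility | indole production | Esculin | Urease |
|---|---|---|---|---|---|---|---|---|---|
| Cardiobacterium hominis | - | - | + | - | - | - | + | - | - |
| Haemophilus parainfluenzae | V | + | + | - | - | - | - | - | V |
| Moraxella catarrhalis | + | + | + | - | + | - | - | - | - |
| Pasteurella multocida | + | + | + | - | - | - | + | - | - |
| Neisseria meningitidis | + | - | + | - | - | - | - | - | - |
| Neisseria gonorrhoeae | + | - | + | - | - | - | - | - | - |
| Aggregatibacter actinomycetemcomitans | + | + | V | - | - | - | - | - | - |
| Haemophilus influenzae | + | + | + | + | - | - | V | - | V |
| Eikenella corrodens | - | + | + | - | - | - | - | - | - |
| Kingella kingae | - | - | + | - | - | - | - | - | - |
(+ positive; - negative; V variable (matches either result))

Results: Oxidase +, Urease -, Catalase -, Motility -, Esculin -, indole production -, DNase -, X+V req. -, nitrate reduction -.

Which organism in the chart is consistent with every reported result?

Kingella kingae

Motility -: all 10 remaining candidates are consistent.
Catalase -: excludes 6 organisms — 4 left.
indole production -: excludes Cardiobacterium hominis — 3 left.
Esculin -: all 3 remaining candidates are consistent.
Oxidase +: all 3 remaining candidates are consistent.
DNase -: all 3 remaining candidates are consistent.
Urease -: all 3 remaining candidates are consistent.
X+V req. -: all 3 remaining candidates are consistent.
nitrate reduction -: excludes Haemophilus parainfluenzae, Eikenella corrodens — 1 left.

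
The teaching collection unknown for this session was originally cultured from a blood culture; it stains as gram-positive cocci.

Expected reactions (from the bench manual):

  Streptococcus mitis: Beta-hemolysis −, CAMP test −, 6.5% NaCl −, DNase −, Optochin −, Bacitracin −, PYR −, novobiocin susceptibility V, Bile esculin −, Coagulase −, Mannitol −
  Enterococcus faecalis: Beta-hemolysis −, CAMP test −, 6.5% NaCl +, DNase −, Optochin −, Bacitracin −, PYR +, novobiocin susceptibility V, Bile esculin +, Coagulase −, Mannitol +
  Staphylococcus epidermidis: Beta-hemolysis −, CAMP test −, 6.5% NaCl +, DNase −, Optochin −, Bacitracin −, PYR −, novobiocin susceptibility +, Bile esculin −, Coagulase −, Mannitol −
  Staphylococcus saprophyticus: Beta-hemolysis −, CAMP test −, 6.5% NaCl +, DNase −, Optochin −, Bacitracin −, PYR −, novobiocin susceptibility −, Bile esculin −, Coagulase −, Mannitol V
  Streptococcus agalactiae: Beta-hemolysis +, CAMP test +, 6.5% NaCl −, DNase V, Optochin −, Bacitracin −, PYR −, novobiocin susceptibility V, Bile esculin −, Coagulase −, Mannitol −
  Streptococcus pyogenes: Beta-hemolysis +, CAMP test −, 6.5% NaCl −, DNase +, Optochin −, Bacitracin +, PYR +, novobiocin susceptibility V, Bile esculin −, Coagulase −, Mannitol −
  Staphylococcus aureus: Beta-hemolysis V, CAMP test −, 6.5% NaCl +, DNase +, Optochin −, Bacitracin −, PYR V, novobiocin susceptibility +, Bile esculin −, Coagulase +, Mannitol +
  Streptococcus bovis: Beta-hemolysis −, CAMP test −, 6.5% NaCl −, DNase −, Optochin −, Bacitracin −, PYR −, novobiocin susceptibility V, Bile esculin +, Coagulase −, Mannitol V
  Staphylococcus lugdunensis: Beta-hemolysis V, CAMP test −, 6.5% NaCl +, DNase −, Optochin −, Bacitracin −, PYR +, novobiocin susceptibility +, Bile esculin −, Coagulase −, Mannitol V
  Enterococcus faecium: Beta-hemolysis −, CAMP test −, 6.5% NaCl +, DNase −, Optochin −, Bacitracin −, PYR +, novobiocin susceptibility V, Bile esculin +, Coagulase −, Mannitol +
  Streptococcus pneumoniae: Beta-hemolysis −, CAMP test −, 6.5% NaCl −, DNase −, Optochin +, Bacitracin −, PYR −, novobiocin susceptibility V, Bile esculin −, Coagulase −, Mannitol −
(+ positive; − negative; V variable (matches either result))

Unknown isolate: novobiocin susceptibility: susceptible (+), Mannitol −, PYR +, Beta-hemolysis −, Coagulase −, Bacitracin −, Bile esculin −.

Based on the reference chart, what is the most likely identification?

Staphylococcus lugdunensis

Coagulase −: excludes Staphylococcus aureus — 10 left.
Bacitracin −: excludes Streptococcus pyogenes — 9 left.
Mannitol −: excludes Enterococcus faecalis, Enterococcus faecium — 7 left.
novobiocin susceptibility +: excludes Staphylococcus saprophyticus — 6 left.
PYR +: excludes 5 organisms — 1 left.
Beta-hemolysis −: the one remaining candidate is consistent.
Bile esculin −: the one remaining candidate is consistent.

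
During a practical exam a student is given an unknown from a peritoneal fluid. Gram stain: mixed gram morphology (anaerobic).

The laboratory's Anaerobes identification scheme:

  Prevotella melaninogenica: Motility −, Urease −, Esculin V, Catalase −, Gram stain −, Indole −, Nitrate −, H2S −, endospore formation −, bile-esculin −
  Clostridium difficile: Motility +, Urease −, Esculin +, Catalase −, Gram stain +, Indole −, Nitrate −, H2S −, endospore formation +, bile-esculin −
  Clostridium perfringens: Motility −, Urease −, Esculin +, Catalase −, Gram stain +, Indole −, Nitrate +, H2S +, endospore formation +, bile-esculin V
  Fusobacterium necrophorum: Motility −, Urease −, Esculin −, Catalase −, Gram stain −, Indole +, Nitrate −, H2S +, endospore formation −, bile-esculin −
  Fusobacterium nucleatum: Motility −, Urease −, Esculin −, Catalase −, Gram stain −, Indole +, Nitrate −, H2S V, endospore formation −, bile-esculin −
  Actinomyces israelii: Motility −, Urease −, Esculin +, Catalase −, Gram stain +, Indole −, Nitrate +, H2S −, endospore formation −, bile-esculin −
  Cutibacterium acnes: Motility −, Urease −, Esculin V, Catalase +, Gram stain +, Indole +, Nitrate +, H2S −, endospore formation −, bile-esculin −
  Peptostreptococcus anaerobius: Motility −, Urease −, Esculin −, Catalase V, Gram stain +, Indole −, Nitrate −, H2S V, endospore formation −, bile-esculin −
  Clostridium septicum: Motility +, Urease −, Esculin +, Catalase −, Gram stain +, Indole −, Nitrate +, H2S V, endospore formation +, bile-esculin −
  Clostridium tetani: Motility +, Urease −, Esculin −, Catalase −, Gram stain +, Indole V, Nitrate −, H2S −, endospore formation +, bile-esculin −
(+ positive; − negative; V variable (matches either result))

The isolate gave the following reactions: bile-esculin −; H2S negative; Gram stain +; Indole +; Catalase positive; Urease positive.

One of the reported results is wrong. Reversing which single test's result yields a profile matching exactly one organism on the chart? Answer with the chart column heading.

As reported, no row in the chart matches all 6 reactions.
Reversing Urease (to −) → unique match: Cutibacterium acnes.
Reversing H2S → still no organism matches.
Reversing Catalase → still no organism matches.
Reversing bile-esculin → still no organism matches.
Reversing Gram stain → still no organism matches.
Reversing Indole → still no organism matches.

Urease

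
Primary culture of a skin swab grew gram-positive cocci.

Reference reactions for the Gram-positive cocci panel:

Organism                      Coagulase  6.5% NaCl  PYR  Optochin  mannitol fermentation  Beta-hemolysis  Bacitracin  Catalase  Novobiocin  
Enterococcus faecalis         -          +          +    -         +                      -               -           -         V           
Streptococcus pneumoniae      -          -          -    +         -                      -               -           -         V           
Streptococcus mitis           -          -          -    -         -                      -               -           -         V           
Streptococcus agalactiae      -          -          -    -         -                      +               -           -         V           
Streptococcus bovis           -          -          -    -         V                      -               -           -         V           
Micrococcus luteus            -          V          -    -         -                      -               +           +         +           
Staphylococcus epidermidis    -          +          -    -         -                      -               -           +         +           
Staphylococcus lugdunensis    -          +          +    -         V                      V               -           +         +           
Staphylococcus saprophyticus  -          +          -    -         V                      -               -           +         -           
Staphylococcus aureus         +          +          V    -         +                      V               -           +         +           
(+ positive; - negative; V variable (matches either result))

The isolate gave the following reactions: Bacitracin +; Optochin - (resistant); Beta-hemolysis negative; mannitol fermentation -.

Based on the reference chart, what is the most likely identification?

Micrococcus luteus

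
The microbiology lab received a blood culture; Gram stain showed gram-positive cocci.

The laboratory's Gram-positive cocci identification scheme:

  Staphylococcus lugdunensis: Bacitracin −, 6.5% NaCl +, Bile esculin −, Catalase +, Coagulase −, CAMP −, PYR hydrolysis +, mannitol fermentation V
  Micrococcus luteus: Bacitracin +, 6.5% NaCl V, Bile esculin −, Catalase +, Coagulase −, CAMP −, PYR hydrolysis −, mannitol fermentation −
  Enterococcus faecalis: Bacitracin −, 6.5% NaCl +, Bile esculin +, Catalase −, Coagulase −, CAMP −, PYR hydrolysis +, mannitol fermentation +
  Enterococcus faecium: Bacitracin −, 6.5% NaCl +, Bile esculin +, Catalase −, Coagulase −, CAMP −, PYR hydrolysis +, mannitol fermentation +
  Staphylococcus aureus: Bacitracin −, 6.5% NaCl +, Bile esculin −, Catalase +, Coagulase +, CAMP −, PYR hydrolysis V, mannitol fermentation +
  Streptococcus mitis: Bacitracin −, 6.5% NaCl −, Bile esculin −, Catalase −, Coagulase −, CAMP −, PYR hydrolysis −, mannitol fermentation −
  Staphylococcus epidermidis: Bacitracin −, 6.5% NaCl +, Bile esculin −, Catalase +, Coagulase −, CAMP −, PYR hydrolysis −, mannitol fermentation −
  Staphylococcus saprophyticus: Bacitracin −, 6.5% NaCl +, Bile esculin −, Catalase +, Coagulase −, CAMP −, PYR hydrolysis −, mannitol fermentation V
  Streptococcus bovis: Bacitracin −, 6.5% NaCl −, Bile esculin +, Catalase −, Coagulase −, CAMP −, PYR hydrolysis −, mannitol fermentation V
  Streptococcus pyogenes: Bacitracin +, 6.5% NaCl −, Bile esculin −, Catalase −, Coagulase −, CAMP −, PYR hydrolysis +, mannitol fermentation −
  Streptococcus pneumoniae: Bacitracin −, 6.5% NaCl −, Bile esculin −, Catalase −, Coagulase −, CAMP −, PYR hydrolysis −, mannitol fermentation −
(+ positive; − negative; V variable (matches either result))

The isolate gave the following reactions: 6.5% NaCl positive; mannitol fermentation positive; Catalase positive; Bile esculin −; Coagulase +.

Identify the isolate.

6.5% NaCl +: excludes Streptococcus mitis, Streptococcus bovis, Streptococcus pyogenes, Streptococcus pneumoniae — 7 left.
Coagulase +: excludes 6 organisms — 1 left.
Catalase +: the one remaining candidate is consistent.
Bile esculin −: the one remaining candidate is consistent.
mannitol fermentation +: the one remaining candidate is consistent.

Staphylococcus aureus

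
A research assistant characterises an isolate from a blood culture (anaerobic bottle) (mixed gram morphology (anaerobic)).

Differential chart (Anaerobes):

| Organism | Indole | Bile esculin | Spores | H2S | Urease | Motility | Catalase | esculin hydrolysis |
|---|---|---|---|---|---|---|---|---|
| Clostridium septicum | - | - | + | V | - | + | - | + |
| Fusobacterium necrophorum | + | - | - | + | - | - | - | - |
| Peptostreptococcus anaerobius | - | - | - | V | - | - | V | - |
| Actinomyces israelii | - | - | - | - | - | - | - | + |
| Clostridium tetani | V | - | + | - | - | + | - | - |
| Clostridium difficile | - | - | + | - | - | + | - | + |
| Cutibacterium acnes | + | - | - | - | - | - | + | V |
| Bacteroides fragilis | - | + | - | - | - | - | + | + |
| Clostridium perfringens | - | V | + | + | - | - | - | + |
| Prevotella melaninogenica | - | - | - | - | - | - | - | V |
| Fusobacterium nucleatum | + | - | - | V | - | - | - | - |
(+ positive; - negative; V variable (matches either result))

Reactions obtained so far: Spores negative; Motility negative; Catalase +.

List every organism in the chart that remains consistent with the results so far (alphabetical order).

Catalase +: excludes 8 organisms — 3 left.
Spores -: all 3 remaining candidates are consistent.
Motility -: all 3 remaining candidates are consistent.

Bacteroides fragilis, Cutibacterium acnes, Peptostreptococcus anaerobius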